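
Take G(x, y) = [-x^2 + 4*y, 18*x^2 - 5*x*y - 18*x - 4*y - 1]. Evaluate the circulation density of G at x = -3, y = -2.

∂G₂/∂x = 36*x - 5*y - 18
∂G₁/∂y = 4
Scalar curl = 36*x - 5*y - 22
At (-3, -2): -120.

-120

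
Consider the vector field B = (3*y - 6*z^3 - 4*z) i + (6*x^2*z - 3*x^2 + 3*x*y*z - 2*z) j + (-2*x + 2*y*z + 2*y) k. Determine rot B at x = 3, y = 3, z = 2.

(-73, -74, 69)

(∇×B)₁ = ∂B₃/∂y − ∂B₂/∂z = -6*x^2 - 3*x*y + 2*z + 4
(∇×B)₂ = ∂B₁/∂z − ∂B₃/∂x = -18*z^2 - 2
(∇×B)₃ = ∂B₂/∂x − ∂B₁/∂y = 12*x*z - 6*x + 3*y*z - 3
∇×B = (-6*x^2 - 3*x*y + 2*z + 4, -18*z^2 - 2, 12*x*z - 6*x + 3*y*z - 3)
At (3, 3, 2): (-73, -74, 69).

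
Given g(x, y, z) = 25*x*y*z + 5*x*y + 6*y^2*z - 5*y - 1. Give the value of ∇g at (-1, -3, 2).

∂g/∂x = 25*y*z + 5*y
∂g/∂y = 25*x*z + 5*x + 12*y*z - 5
∂g/∂z = 25*x*y + 6*y^2
∇g = (25*y*z + 5*y, 25*x*z + 5*x + 12*y*z - 5, 25*x*y + 6*y^2)
At (-1, -3, 2): (-165, -132, 129).

(-165, -132, 129)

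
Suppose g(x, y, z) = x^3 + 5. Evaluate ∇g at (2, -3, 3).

(12, 0, 0)

∂g/∂x = 3*x^2
∂g/∂y = 0
∂g/∂z = 0
∇g = (3*x^2, 0, 0)
At (2, -3, 3): (12, 0, 0).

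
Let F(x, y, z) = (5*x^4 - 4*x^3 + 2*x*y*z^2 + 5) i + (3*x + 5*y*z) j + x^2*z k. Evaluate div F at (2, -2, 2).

110

∂F₁/∂x = 20*x^3 - 12*x^2 + 2*y*z^2
∂F₂/∂y = 5*z
∂F₃/∂z = x^2
∇·F = 20*x^3 - 11*x^2 + 2*y*z^2 + 5*z
At (2, -2, 2): 110.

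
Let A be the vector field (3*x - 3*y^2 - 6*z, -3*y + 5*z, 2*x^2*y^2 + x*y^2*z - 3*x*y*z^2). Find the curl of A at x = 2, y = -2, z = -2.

(∇×A)₁ = ∂A₃/∂y − ∂A₂/∂z = 4*x^2*y + 2*x*y*z - 3*x*z^2 - 5
(∇×A)₂ = ∂A₁/∂z − ∂A₃/∂x = -4*x*y^2 - y^2*z + 3*y*z^2 - 6
(∇×A)₃ = ∂A₂/∂x − ∂A₁/∂y = 6*y
∇×A = (4*x^2*y + 2*x*y*z - 3*x*z^2 - 5, -4*x*y^2 - y^2*z + 3*y*z^2 - 6, 6*y)
At (2, -2, -2): (-45, -54, -12).

(-45, -54, -12)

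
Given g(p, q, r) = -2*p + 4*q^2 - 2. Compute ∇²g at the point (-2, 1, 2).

∂²g/∂p² = 0
∂²g/∂q² = 8
∂²g/∂r² = 0
∇²g = 8
At (-2, 1, 2): 8.

8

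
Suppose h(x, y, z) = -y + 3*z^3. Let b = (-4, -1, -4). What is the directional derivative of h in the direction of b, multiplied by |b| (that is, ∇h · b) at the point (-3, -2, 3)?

∂h/∂x = 0
∂h/∂y = -1
∂h/∂z = 9*z^2
∇h at (-3, -2, 3) = (0, -1, 81)
∇h · b = (0)(-4) + (-1)(-1) + (81)(-4) = -323

-323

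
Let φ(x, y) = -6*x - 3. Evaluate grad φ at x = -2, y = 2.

(-6, 0)

∂φ/∂x = -6
∂φ/∂y = 0
∇φ = (-6, 0)
At (-2, 2): (-6, 0).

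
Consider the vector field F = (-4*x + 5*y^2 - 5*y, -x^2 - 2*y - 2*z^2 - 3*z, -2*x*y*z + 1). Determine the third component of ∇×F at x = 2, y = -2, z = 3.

(∇×F)_3 = ∂F₂/∂x − ∂F₁/∂y
= -2*x − (10*y - 5)
= -2*x - 10*y + 5
At (2, -2, 3): 21.

21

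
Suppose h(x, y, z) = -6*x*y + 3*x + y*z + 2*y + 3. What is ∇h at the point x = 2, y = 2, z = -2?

∂h/∂x = -6*y + 3
∂h/∂y = -6*x + z + 2
∂h/∂z = y
∇h = (-6*y + 3, -6*x + z + 2, y)
At (2, 2, -2): (-9, -12, 2).

(-9, -12, 2)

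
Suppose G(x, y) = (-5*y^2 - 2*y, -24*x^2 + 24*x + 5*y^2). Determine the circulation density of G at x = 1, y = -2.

-42

∂G₂/∂x = -48*x + 24
∂G₁/∂y = -10*y - 2
Scalar curl = -48*x + 10*y + 26
At (1, -2): -42.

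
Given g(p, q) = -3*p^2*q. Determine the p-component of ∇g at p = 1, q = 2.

-12

(∇g)_1 = ∂g/∂p = -6*p*q
At (1, 2): -12.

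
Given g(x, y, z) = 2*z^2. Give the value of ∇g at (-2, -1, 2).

∂g/∂x = 0
∂g/∂y = 0
∂g/∂z = 4*z
∇g = (0, 0, 4*z)
At (-2, -1, 2): (0, 0, 8).

(0, 0, 8)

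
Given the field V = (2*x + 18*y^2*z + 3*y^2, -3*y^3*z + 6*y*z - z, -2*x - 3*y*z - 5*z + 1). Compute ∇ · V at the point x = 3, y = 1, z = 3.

-15

∂V₁/∂x = 2
∂V₂/∂y = -9*y^2*z + 6*z
∂V₃/∂z = -3*y - 5
∇·V = -9*y^2*z - 3*y + 6*z - 3
At (3, 1, 3): -15.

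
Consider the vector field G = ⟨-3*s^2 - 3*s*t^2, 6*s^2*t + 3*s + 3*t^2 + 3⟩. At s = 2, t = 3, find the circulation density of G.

∂G₂/∂s = 12*s*t + 3
∂G₁/∂t = -6*s*t
Scalar curl = 18*s*t + 3
At (2, 3): 111.

111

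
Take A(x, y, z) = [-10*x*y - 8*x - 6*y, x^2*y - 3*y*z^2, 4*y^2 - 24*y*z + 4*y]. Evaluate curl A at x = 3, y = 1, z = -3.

(∇×A)₁ = ∂A₃/∂y − ∂A₂/∂z = 6*y*z + 8*y - 24*z + 4
(∇×A)₂ = ∂A₁/∂z − ∂A₃/∂x = 0
(∇×A)₃ = ∂A₂/∂x − ∂A₁/∂y = 2*x*y + 10*x + 6
∇×A = (6*y*z + 8*y - 24*z + 4, 0, 2*x*y + 10*x + 6)
At (3, 1, -3): (66, 0, 42).

(66, 0, 42)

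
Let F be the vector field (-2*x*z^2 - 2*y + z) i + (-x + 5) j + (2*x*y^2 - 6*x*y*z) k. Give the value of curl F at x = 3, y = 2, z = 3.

(-30, -7, 1)

(∇×F)₁ = ∂F₃/∂y − ∂F₂/∂z = 4*x*y - 6*x*z
(∇×F)₂ = ∂F₁/∂z − ∂F₃/∂x = -4*x*z - 2*y^2 + 6*y*z + 1
(∇×F)₃ = ∂F₂/∂x − ∂F₁/∂y = 1
∇×F = (4*x*y - 6*x*z, -4*x*z - 2*y^2 + 6*y*z + 1, 1)
At (3, 2, 3): (-30, -7, 1).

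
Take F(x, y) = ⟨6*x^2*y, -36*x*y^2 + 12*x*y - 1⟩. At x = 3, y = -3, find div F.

576

∂F₁/∂x = 12*x*y
∂F₂/∂y = -72*x*y + 12*x
∇·F = -60*x*y + 12*x
At (3, -3): 576.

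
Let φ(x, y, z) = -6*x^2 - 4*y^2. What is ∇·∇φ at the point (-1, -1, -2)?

∂²φ/∂x² = -12
∂²φ/∂y² = -8
∂²φ/∂z² = 0
∇²φ = -20
At (-1, -1, -2): -20.

-20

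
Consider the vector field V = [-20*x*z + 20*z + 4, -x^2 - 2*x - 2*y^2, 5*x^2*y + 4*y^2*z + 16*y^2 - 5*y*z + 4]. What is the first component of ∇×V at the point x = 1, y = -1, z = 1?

(∇×V)_1 = ∂V₃/∂y − ∂V₂/∂z
= 5*x^2 + 8*y*z + 32*y - 5*z − (0)
= 5*x^2 + 8*y*z + 32*y - 5*z
At (1, -1, 1): -40.

-40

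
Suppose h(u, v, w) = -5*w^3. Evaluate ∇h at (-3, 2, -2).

(0, 0, -60)

∂h/∂u = 0
∂h/∂v = 0
∂h/∂w = -15*w^2
∇h = (0, 0, -15*w^2)
At (-3, 2, -2): (0, 0, -60).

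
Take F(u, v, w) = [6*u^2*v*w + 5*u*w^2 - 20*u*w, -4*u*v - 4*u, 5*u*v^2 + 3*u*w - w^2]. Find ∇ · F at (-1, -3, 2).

49

∂F₁/∂u = 12*u*v*w + 5*w^2 - 20*w
∂F₂/∂v = -4*u
∂F₃/∂w = 3*u - 2*w
∇·F = 12*u*v*w - u + 5*w^2 - 22*w
At (-1, -3, 2): 49.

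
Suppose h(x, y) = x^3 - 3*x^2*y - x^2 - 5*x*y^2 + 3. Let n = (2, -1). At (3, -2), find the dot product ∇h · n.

∂h/∂x = 3*x^2 - 6*x*y - 2*x - 5*y^2
∂h/∂y = -3*x^2 - 10*x*y
∇h at (3, -2) = (37, 33)
∇h · n = (37)(2) + (33)(-1) = 41

41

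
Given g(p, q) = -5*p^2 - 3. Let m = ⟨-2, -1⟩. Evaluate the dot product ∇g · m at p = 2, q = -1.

40

∂g/∂p = -10*p
∂g/∂q = 0
∇g at (2, -1) = (-20, 0)
∇g · m = (-20)(-2) + (0)(-1) = 40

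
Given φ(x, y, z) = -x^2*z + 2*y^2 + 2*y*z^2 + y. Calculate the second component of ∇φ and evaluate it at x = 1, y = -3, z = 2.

(∇φ)_2 = ∂φ/∂y = 4*y + 2*z^2 + 1
At (1, -3, 2): -3.

-3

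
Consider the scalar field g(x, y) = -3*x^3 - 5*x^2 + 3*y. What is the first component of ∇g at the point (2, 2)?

-56

(∇g)_1 = ∂g/∂x = -9*x^2 - 10*x
At (2, 2): -56.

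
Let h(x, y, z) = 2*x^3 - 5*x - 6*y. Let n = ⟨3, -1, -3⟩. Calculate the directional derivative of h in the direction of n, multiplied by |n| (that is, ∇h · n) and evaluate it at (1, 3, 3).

9

∂h/∂x = 6*x^2 - 5
∂h/∂y = -6
∂h/∂z = 0
∇h at (1, 3, 3) = (1, -6, 0)
∇h · n = (1)(3) + (-6)(-1) + (0)(-3) = 9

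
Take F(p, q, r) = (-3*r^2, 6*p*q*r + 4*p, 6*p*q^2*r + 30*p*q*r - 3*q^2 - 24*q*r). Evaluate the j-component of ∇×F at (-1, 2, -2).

180

(∇×F)_2 = ∂F₁/∂r − ∂F₃/∂p
= -6*r − (6*q^2*r + 30*q*r)
= -6*q^2*r - 30*q*r - 6*r
At (-1, 2, -2): 180.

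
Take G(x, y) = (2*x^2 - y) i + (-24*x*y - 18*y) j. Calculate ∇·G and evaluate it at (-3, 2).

42

∂G₁/∂x = 4*x
∂G₂/∂y = -24*x - 18
∇·G = -20*x - 18
At (-3, 2): 42.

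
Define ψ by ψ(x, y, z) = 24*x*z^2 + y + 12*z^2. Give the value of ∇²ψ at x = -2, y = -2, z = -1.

∂²ψ/∂x² = 0
∂²ψ/∂y² = 0
∂²ψ/∂z² = 24*(2*x + 1)
∇²ψ = 48*x + 24
At (-2, -2, -1): -72.

-72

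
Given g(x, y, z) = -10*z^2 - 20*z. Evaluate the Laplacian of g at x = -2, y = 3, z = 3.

-20

∂²g/∂x² = 0
∂²g/∂y² = 0
∂²g/∂z² = -20
∇²g = -20
At (-2, 3, 3): -20.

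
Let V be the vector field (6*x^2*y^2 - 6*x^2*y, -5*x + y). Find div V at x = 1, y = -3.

145

∂V₁/∂x = 12*x*y^2 - 12*x*y
∂V₂/∂y = 1
∇·V = 12*x*y^2 - 12*x*y + 1
At (1, -3): 145.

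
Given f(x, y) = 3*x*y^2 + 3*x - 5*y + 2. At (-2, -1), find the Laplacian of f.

-12

∂²f/∂x² = 0
∂²f/∂y² = 6*x
∇²f = 6*x
At (-2, -1): -12.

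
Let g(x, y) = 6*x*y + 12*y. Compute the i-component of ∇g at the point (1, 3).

18

(∇g)_1 = ∂g/∂x = 6*y
At (1, 3): 18.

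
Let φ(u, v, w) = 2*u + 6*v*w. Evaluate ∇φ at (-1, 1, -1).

∂φ/∂u = 2
∂φ/∂v = 6*w
∂φ/∂w = 6*v
∇φ = (2, 6*w, 6*v)
At (-1, 1, -1): (2, -6, 6).

(2, -6, 6)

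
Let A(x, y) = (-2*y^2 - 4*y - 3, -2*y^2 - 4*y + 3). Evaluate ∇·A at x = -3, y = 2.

∂A₁/∂x = 0
∂A₂/∂y = -4*y - 4
∇·A = -4*y - 4
At (-3, 2): -12.

-12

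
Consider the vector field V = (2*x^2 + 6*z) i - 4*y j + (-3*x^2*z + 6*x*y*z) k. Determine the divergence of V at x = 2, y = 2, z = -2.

16

∂V₁/∂x = 4*x
∂V₂/∂y = -4
∂V₃/∂z = -3*x^2 + 6*x*y
∇·V = -3*x^2 + 6*x*y + 4*x - 4
At (2, 2, -2): 16.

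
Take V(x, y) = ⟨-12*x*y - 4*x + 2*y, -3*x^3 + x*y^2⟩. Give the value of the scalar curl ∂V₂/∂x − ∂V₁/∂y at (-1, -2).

∂V₂/∂x = -9*x^2 + y^2
∂V₁/∂y = -12*x + 2
Scalar curl = -9*x^2 + 12*x + y^2 - 2
At (-1, -2): -19.

-19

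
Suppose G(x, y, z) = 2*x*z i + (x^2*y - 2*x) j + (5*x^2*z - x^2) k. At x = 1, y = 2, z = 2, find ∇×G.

(0, -16, 2)

(∇×G)₁ = ∂G₃/∂y − ∂G₂/∂z = 0
(∇×G)₂ = ∂G₁/∂z − ∂G₃/∂x = -10*x*z + 4*x
(∇×G)₃ = ∂G₂/∂x − ∂G₁/∂y = 2*x*y - 2
∇×G = (0, -10*x*z + 4*x, 2*x*y - 2)
At (1, 2, 2): (0, -16, 2).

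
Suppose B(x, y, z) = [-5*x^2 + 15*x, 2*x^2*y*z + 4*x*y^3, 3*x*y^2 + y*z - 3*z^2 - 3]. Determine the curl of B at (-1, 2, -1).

(-17, -12, 40)

(∇×B)₁ = ∂B₃/∂y − ∂B₂/∂z = -2*x^2*y + 6*x*y + z
(∇×B)₂ = ∂B₁/∂z − ∂B₃/∂x = -3*y^2
(∇×B)₃ = ∂B₂/∂x − ∂B₁/∂y = 4*x*y*z + 4*y^3
∇×B = (-2*x^2*y + 6*x*y + z, -3*y^2, 4*x*y*z + 4*y^3)
At (-1, 2, -1): (-17, -12, 40).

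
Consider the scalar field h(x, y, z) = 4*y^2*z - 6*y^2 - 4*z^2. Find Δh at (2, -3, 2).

-4

∂²h/∂x² = 0
∂²h/∂y² = 4*(2*z - 3)
∂²h/∂z² = -8
∇²h = 8*z - 20
At (2, -3, 2): -4.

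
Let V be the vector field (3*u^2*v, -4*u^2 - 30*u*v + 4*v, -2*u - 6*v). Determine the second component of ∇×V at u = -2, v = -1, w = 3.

(∇×V)_2 = ∂V₁/∂w − ∂V₃/∂u
= 0 − (-2)
= 2
At (-2, -1, 3): 2.

2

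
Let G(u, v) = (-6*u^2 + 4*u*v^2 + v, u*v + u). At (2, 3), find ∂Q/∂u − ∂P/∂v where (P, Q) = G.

-45

∂G₂/∂u = v + 1
∂G₁/∂v = 8*u*v + 1
Scalar curl = -8*u*v + v
At (2, 3): -45.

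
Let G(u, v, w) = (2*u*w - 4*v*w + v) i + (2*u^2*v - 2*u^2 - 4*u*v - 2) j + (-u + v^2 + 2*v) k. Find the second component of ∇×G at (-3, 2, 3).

-13

(∇×G)_2 = ∂G₁/∂w − ∂G₃/∂u
= 2*u - 4*v − (-1)
= 2*u - 4*v + 1
At (-3, 2, 3): -13.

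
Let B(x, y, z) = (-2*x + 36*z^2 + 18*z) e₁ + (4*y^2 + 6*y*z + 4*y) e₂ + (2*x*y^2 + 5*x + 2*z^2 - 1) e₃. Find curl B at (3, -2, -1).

(-12, -67, 0)

(∇×B)₁ = ∂B₃/∂y − ∂B₂/∂z = 4*x*y - 6*y
(∇×B)₂ = ∂B₁/∂z − ∂B₃/∂x = -2*y^2 + 72*z + 13
(∇×B)₃ = ∂B₂/∂x − ∂B₁/∂y = 0
∇×B = (4*x*y - 6*y, -2*y^2 + 72*z + 13, 0)
At (3, -2, -1): (-12, -67, 0).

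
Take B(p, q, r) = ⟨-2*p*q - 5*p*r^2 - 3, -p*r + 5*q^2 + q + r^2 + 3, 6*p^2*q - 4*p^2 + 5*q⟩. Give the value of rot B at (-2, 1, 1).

(∇×B)₁ = ∂B₃/∂q − ∂B₂/∂r = 6*p^2 + p - 2*r + 5
(∇×B)₂ = ∂B₁/∂r − ∂B₃/∂p = -12*p*q - 10*p*r + 8*p
(∇×B)₃ = ∂B₂/∂p − ∂B₁/∂q = 2*p - r
∇×B = (6*p^2 + p - 2*r + 5, -12*p*q - 10*p*r + 8*p, 2*p - r)
At (-2, 1, 1): (25, 28, -5).

(25, 28, -5)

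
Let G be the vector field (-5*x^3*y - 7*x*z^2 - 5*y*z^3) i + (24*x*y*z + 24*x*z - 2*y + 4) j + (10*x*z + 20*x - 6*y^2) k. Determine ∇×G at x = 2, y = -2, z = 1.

(∇×G)₁ = ∂G₃/∂y − ∂G₂/∂z = -24*x*y - 24*x - 12*y
(∇×G)₂ = ∂G₁/∂z − ∂G₃/∂x = -14*x*z - 15*y*z^2 - 10*z - 20
(∇×G)₃ = ∂G₂/∂x − ∂G₁/∂y = 5*x^3 + 24*y*z + 5*z^3 + 24*z
∇×G = (-24*x*y - 24*x - 12*y, -14*x*z - 15*y*z^2 - 10*z - 20, 5*x^3 + 24*y*z + 5*z^3 + 24*z)
At (2, -2, 1): (72, -28, 21).

(72, -28, 21)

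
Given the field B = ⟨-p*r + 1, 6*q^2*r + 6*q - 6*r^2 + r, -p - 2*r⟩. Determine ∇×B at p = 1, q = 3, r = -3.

(-91, 0, 0)

(∇×B)₁ = ∂B₃/∂q − ∂B₂/∂r = -6*q^2 + 12*r - 1
(∇×B)₂ = ∂B₁/∂r − ∂B₃/∂p = -p + 1
(∇×B)₃ = ∂B₂/∂p − ∂B₁/∂q = 0
∇×B = (-6*q^2 + 12*r - 1, -p + 1, 0)
At (1, 3, -3): (-91, 0, 0).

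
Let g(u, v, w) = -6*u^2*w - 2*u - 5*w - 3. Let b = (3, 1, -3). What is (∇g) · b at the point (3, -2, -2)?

387

∂g/∂u = -12*u*w - 2
∂g/∂v = 0
∂g/∂w = -6*u^2 - 5
∇g at (3, -2, -2) = (70, 0, -59)
∇g · b = (70)(3) + (0)(1) + (-59)(-3) = 387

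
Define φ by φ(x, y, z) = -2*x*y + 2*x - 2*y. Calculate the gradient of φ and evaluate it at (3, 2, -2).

∂φ/∂x = -2*y + 2
∂φ/∂y = -2*x - 2
∂φ/∂z = 0
∇φ = (-2*y + 2, -2*x - 2, 0)
At (3, 2, -2): (-2, -8, 0).

(-2, -8, 0)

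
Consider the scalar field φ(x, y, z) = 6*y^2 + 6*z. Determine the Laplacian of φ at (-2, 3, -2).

12

∂²φ/∂x² = 0
∂²φ/∂y² = 12
∂²φ/∂z² = 0
∇²φ = 12
At (-2, 3, -2): 12.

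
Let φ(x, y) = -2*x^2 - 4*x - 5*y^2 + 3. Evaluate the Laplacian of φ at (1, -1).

-14

∂²φ/∂x² = -4
∂²φ/∂y² = -10
∇²φ = -14
At (1, -1): -14.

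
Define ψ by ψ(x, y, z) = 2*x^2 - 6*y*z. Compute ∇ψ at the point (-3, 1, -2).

∂ψ/∂x = 4*x
∂ψ/∂y = -6*z
∂ψ/∂z = -6*y
∇ψ = (4*x, -6*z, -6*y)
At (-3, 1, -2): (-12, 12, -6).

(-12, 12, -6)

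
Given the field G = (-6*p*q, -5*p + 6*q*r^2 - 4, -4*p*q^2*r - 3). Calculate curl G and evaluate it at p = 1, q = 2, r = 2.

(∇×G)₁ = ∂G₃/∂q − ∂G₂/∂r = -8*p*q*r - 12*q*r
(∇×G)₂ = ∂G₁/∂r − ∂G₃/∂p = 4*q^2*r
(∇×G)₃ = ∂G₂/∂p − ∂G₁/∂q = 6*p - 5
∇×G = (-8*p*q*r - 12*q*r, 4*q^2*r, 6*p - 5)
At (1, 2, 2): (-80, 32, 1).

(-80, 32, 1)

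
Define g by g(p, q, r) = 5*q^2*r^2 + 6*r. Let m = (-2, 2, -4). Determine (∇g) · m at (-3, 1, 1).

-44

∂g/∂p = 0
∂g/∂q = 10*q*r^2
∂g/∂r = 10*q^2*r + 6
∇g at (-3, 1, 1) = (0, 10, 16)
∇g · m = (0)(-2) + (10)(2) + (16)(-4) = -44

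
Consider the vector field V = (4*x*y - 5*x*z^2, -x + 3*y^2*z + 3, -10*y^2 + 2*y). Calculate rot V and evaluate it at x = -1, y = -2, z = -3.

(∇×V)₁ = ∂V₃/∂y − ∂V₂/∂z = -3*y^2 - 20*y + 2
(∇×V)₂ = ∂V₁/∂z − ∂V₃/∂x = -10*x*z
(∇×V)₃ = ∂V₂/∂x − ∂V₁/∂y = -4*x - 1
∇×V = (-3*y^2 - 20*y + 2, -10*x*z, -4*x - 1)
At (-1, -2, -3): (30, -30, 3).

(30, -30, 3)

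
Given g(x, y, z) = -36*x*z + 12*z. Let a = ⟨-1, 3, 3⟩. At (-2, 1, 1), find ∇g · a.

288

∂g/∂x = -36*z
∂g/∂y = 0
∂g/∂z = -36*x + 12
∇g at (-2, 1, 1) = (-36, 0, 84)
∇g · a = (-36)(-1) + (0)(3) + (84)(3) = 288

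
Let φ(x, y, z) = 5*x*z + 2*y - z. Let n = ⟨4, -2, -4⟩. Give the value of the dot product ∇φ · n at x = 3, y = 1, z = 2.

-20

∂φ/∂x = 5*z
∂φ/∂y = 2
∂φ/∂z = 5*x - 1
∇φ at (3, 1, 2) = (10, 2, 14)
∇φ · n = (10)(4) + (2)(-2) + (14)(-4) = -20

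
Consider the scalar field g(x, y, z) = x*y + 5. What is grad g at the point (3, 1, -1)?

(1, 3, 0)

∂g/∂x = y
∂g/∂y = x
∂g/∂z = 0
∇g = (y, x, 0)
At (3, 1, -1): (1, 3, 0).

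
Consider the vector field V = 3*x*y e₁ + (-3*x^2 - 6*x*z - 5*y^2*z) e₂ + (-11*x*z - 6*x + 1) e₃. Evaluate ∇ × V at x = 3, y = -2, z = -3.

(∇×V)₁ = ∂V₃/∂y − ∂V₂/∂z = 6*x + 5*y^2
(∇×V)₂ = ∂V₁/∂z − ∂V₃/∂x = 11*z + 6
(∇×V)₃ = ∂V₂/∂x − ∂V₁/∂y = -9*x - 6*z
∇×V = (6*x + 5*y^2, 11*z + 6, -9*x - 6*z)
At (3, -2, -3): (38, -27, -9).

(38, -27, -9)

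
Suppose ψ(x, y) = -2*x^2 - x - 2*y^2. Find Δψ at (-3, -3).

∂²ψ/∂x² = -4
∂²ψ/∂y² = -4
∇²ψ = -8
At (-3, -3): -8.

-8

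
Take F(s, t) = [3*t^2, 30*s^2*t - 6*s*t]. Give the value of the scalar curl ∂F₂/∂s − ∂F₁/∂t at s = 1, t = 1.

∂F₂/∂s = 60*s*t - 6*t
∂F₁/∂t = 6*t
Scalar curl = 60*s*t - 12*t
At (1, 1): 48.

48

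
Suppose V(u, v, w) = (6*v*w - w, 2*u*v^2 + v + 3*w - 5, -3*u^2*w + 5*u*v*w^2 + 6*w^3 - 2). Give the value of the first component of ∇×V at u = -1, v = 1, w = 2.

(∇×V)_1 = ∂V₃/∂v − ∂V₂/∂w
= 5*u*w^2 − (3)
= 5*u*w^2 - 3
At (-1, 1, 2): -23.

-23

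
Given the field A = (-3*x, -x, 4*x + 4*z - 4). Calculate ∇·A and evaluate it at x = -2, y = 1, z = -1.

1

∂A₁/∂x = -3
∂A₂/∂y = 0
∂A₃/∂z = 4
∇·A = 1
At (-2, 1, -1): 1.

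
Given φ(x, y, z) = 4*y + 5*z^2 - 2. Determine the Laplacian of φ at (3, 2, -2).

∂²φ/∂x² = 0
∂²φ/∂y² = 0
∂²φ/∂z² = 10
∇²φ = 10
At (3, 2, -2): 10.

10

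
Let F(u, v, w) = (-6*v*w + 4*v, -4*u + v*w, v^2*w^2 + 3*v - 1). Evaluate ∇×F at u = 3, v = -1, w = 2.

(∇×F)₁ = ∂F₃/∂v − ∂F₂/∂w = 2*v*w^2 - v + 3
(∇×F)₂ = ∂F₁/∂w − ∂F₃/∂u = -6*v
(∇×F)₃ = ∂F₂/∂u − ∂F₁/∂v = 6*w - 8
∇×F = (2*v*w^2 - v + 3, -6*v, 6*w - 8)
At (3, -1, 2): (-4, 6, 4).

(-4, 6, 4)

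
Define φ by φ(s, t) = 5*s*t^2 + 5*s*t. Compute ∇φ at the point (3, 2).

∂φ/∂s = 5*t^2 + 5*t
∂φ/∂t = 10*s*t + 5*s
∇φ = (5*t^2 + 5*t, 10*s*t + 5*s)
At (3, 2): (30, 75).

(30, 75)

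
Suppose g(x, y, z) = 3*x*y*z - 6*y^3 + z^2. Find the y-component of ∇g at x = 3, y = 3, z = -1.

(∇g)_2 = ∂g/∂y = 3*x*z - 18*y^2
At (3, 3, -1): -171.

-171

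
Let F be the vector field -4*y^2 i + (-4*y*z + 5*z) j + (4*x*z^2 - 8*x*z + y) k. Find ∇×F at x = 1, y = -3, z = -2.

(-16, -32, -24)

(∇×F)₁ = ∂F₃/∂y − ∂F₂/∂z = 4*y - 4
(∇×F)₂ = ∂F₁/∂z − ∂F₃/∂x = -4*z^2 + 8*z
(∇×F)₃ = ∂F₂/∂x − ∂F₁/∂y = 8*y
∇×F = (4*y - 4, -4*z^2 + 8*z, 8*y)
At (1, -3, -2): (-16, -32, -24).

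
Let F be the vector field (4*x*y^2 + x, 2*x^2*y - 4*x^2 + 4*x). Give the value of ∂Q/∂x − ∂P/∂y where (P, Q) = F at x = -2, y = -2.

∂F₂/∂x = 4*x*y - 8*x + 4
∂F₁/∂y = 8*x*y
Scalar curl = -4*x*y - 8*x + 4
At (-2, -2): 4.

4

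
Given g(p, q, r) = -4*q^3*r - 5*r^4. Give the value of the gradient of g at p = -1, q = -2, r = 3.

∂g/∂p = 0
∂g/∂q = -12*q^2*r
∂g/∂r = -4*q^3 - 20*r^3
∇g = (0, -12*q^2*r, -4*q^3 - 20*r^3)
At (-1, -2, 3): (0, -144, -508).

(0, -144, -508)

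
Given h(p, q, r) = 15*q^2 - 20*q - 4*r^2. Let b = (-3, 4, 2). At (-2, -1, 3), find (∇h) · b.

∂h/∂p = 0
∂h/∂q = 30*q - 20
∂h/∂r = -8*r
∇h at (-2, -1, 3) = (0, -50, -24)
∇h · b = (0)(-3) + (-50)(4) + (-24)(2) = -248

-248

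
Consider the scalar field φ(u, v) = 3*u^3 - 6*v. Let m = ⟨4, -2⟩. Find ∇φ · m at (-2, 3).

156

∂φ/∂u = 9*u^2
∂φ/∂v = -6
∇φ at (-2, 3) = (36, -6)
∇φ · m = (36)(4) + (-6)(-2) = 156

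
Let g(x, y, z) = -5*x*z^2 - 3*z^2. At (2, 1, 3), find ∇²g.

-26

∂²g/∂x² = 0
∂²g/∂y² = 0
∂²g/∂z² = -2*(5*x + 3)
∇²g = -10*x - 6
At (2, 1, 3): -26.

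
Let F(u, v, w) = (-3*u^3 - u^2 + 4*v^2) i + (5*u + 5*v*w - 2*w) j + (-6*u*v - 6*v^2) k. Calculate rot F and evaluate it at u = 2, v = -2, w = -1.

(∇×F)₁ = ∂F₃/∂v − ∂F₂/∂w = -6*u - 17*v + 2
(∇×F)₂ = ∂F₁/∂w − ∂F₃/∂u = 6*v
(∇×F)₃ = ∂F₂/∂u − ∂F₁/∂v = -8*v + 5
∇×F = (-6*u - 17*v + 2, 6*v, -8*v + 5)
At (2, -2, -1): (24, -12, 21).

(24, -12, 21)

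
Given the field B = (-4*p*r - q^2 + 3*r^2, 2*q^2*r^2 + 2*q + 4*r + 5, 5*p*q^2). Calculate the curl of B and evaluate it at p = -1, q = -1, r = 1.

(2, 5, -2)

(∇×B)₁ = ∂B₃/∂q − ∂B₂/∂r = 10*p*q - 4*q^2*r - 4
(∇×B)₂ = ∂B₁/∂r − ∂B₃/∂p = -4*p - 5*q^2 + 6*r
(∇×B)₃ = ∂B₂/∂p − ∂B₁/∂q = 2*q
∇×B = (10*p*q - 4*q^2*r - 4, -4*p - 5*q^2 + 6*r, 2*q)
At (-1, -1, 1): (2, 5, -2).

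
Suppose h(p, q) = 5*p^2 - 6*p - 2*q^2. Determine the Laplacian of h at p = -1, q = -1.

∂²h/∂p² = 10
∂²h/∂q² = -4
∇²h = 6
At (-1, -1): 6.

6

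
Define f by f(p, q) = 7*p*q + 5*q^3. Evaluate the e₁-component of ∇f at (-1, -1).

-7

(∇f)_1 = ∂f/∂p = 7*q
At (-1, -1): -7.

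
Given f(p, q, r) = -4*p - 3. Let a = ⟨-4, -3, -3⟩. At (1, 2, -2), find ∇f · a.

16

∂f/∂p = -4
∂f/∂q = 0
∂f/∂r = 0
∇f at (1, 2, -2) = (-4, 0, 0)
∇f · a = (-4)(-4) + (0)(-3) + (0)(-3) = 16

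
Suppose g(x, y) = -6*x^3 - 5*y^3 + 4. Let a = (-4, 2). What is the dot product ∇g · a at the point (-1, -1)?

42

∂g/∂x = -18*x^2
∂g/∂y = -15*y^2
∇g at (-1, -1) = (-18, -15)
∇g · a = (-18)(-4) + (-15)(2) = 42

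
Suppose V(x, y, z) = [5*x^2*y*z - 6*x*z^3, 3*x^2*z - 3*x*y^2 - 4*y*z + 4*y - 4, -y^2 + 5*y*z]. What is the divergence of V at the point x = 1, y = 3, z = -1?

-19

∂V₁/∂x = 10*x*y*z - 6*z^3
∂V₂/∂y = -6*x*y - 4*z + 4
∂V₃/∂z = 5*y
∇·V = 10*x*y*z - 6*x*y + 5*y - 6*z^3 - 4*z + 4
At (1, 3, -1): -19.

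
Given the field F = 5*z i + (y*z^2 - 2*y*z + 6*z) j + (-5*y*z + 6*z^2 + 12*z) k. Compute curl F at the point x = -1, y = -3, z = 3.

(-9, 5, 0)

(∇×F)₁ = ∂F₃/∂y − ∂F₂/∂z = -2*y*z + 2*y - 5*z - 6
(∇×F)₂ = ∂F₁/∂z − ∂F₃/∂x = 5
(∇×F)₃ = ∂F₂/∂x − ∂F₁/∂y = 0
∇×F = (-2*y*z + 2*y - 5*z - 6, 5, 0)
At (-1, -3, 3): (-9, 5, 0).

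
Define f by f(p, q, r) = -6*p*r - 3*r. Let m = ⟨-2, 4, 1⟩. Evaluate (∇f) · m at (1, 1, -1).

∂f/∂p = -6*r
∂f/∂q = 0
∂f/∂r = -6*p - 3
∇f at (1, 1, -1) = (6, 0, -9)
∇f · m = (6)(-2) + (0)(4) + (-9)(1) = -21

-21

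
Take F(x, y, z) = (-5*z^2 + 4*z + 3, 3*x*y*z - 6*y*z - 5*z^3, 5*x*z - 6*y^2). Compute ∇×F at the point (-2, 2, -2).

(∇×F)₁ = ∂F₃/∂y − ∂F₂/∂z = -3*x*y - 6*y + 15*z^2
(∇×F)₂ = ∂F₁/∂z − ∂F₃/∂x = -15*z + 4
(∇×F)₃ = ∂F₂/∂x − ∂F₁/∂y = 3*y*z
∇×F = (-3*x*y - 6*y + 15*z^2, -15*z + 4, 3*y*z)
At (-2, 2, -2): (60, 34, -12).

(60, 34, -12)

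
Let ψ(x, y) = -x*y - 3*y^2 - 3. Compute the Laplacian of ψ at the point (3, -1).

∂²ψ/∂x² = 0
∂²ψ/∂y² = -6
∇²ψ = -6
At (3, -1): -6.

-6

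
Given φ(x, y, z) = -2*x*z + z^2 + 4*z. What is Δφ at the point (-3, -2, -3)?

∂²φ/∂x² = 0
∂²φ/∂y² = 0
∂²φ/∂z² = 2
∇²φ = 2
At (-3, -2, -3): 2.

2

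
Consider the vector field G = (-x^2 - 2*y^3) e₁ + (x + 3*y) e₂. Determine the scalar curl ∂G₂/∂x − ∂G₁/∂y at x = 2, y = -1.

∂G₂/∂x = 1
∂G₁/∂y = -6*y^2
Scalar curl = 6*y^2 + 1
At (2, -1): 7.

7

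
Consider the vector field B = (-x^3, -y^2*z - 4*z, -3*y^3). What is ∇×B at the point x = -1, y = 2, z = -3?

(-28, 0, 0)

(∇×B)₁ = ∂B₃/∂y − ∂B₂/∂z = -8*y^2 + 4
(∇×B)₂ = ∂B₁/∂z − ∂B₃/∂x = 0
(∇×B)₃ = ∂B₂/∂x − ∂B₁/∂y = 0
∇×B = (-8*y^2 + 4, 0, 0)
At (-1, 2, -3): (-28, 0, 0).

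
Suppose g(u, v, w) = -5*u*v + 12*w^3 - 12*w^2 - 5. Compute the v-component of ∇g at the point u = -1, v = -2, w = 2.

(∇g)_2 = ∂g/∂v = -5*u
At (-1, -2, 2): 5.

5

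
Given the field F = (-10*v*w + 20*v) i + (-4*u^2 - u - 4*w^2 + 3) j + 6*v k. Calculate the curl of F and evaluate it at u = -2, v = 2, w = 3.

(∇×F)₁ = ∂F₃/∂v − ∂F₂/∂w = 8*w + 6
(∇×F)₂ = ∂F₁/∂w − ∂F₃/∂u = -10*v
(∇×F)₃ = ∂F₂/∂u − ∂F₁/∂v = -8*u + 10*w - 21
∇×F = (8*w + 6, -10*v, -8*u + 10*w - 21)
At (-2, 2, 3): (30, -20, 25).

(30, -20, 25)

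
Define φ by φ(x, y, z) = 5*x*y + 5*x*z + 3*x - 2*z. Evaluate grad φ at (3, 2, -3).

∂φ/∂x = 5*y + 5*z + 3
∂φ/∂y = 5*x
∂φ/∂z = 5*x - 2
∇φ = (5*y + 5*z + 3, 5*x, 5*x - 2)
At (3, 2, -3): (-2, 15, 13).

(-2, 15, 13)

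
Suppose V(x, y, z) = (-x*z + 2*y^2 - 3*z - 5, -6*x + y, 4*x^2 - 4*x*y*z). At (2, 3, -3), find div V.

∂V₁/∂x = -z
∂V₂/∂y = 1
∂V₃/∂z = -4*x*y
∇·V = -4*x*y - z + 1
At (2, 3, -3): -20.

-20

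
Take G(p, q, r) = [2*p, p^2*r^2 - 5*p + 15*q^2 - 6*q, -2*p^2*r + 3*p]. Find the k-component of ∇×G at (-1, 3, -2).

(∇×G)_3 = ∂G₂/∂p − ∂G₁/∂q
= 2*p*r^2 - 5 − (0)
= 2*p*r^2 - 5
At (-1, 3, -2): -13.

-13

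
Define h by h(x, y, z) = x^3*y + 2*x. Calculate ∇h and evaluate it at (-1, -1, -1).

∂h/∂x = 3*x^2*y + 2
∂h/∂y = x^3
∂h/∂z = 0
∇h = (3*x^2*y + 2, x^3, 0)
At (-1, -1, -1): (-1, -1, 0).

(-1, -1, 0)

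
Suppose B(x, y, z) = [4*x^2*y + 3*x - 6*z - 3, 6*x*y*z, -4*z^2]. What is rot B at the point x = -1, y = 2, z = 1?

(∇×B)₁ = ∂B₃/∂y − ∂B₂/∂z = -6*x*y
(∇×B)₂ = ∂B₁/∂z − ∂B₃/∂x = -6
(∇×B)₃ = ∂B₂/∂x − ∂B₁/∂y = -4*x^2 + 6*y*z
∇×B = (-6*x*y, -6, -4*x^2 + 6*y*z)
At (-1, 2, 1): (12, -6, 8).

(12, -6, 8)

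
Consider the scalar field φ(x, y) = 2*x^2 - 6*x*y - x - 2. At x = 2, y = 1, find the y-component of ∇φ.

-12

(∇φ)_2 = ∂φ/∂y = -6*x
At (2, 1): -12.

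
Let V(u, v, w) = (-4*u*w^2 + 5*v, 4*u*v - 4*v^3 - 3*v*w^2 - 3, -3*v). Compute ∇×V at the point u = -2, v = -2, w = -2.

(∇×V)₁ = ∂V₃/∂v − ∂V₂/∂w = 6*v*w - 3
(∇×V)₂ = ∂V₁/∂w − ∂V₃/∂u = -8*u*w
(∇×V)₃ = ∂V₂/∂u − ∂V₁/∂v = 4*v - 5
∇×V = (6*v*w - 3, -8*u*w, 4*v - 5)
At (-2, -2, -2): (21, -32, -13).

(21, -32, -13)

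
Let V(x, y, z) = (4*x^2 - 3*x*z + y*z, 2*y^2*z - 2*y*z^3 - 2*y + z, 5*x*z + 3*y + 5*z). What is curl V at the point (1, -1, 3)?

(-54, -19, -3)

(∇×V)₁ = ∂V₃/∂y − ∂V₂/∂z = -2*y^2 + 6*y*z^2 + 2
(∇×V)₂ = ∂V₁/∂z − ∂V₃/∂x = -3*x + y - 5*z
(∇×V)₃ = ∂V₂/∂x − ∂V₁/∂y = -z
∇×V = (-2*y^2 + 6*y*z^2 + 2, -3*x + y - 5*z, -z)
At (1, -1, 3): (-54, -19, -3).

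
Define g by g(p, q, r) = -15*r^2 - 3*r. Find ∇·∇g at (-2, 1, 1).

∂²g/∂p² = 0
∂²g/∂q² = 0
∂²g/∂r² = -30
∇²g = -30
At (-2, 1, 1): -30.

-30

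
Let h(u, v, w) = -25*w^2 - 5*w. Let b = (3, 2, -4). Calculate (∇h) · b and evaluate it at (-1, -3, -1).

-180

∂h/∂u = 0
∂h/∂v = 0
∂h/∂w = -50*w - 5
∇h at (-1, -3, -1) = (0, 0, 45)
∇h · b = (0)(3) + (0)(2) + (45)(-4) = -180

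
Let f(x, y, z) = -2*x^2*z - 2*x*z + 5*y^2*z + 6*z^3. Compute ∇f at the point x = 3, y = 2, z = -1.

(14, -20, 14)

∂f/∂x = -4*x*z - 2*z
∂f/∂y = 10*y*z
∂f/∂z = -2*x^2 - 2*x + 5*y^2 + 18*z^2
∇f = (-4*x*z - 2*z, 10*y*z, -2*x^2 - 2*x + 5*y^2 + 18*z^2)
At (3, 2, -1): (14, -20, 14).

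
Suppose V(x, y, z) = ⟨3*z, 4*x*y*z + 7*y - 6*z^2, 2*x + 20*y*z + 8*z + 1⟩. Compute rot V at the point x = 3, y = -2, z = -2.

(-40, 1, 16)

(∇×V)₁ = ∂V₃/∂y − ∂V₂/∂z = -4*x*y + 32*z
(∇×V)₂ = ∂V₁/∂z − ∂V₃/∂x = 1
(∇×V)₃ = ∂V₂/∂x − ∂V₁/∂y = 4*y*z
∇×V = (-4*x*y + 32*z, 1, 4*y*z)
At (3, -2, -2): (-40, 1, 16).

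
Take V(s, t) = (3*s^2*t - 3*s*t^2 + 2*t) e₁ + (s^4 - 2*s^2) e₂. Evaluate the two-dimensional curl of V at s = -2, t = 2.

-62

∂V₂/∂s = 4*s^3 - 4*s
∂V₁/∂t = 3*s^2 - 6*s*t + 2
Scalar curl = 4*s^3 - 3*s^2 + 6*s*t - 4*s - 2
At (-2, 2): -62.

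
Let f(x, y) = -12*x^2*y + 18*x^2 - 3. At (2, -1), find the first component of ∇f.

(∇f)_1 = ∂f/∂x = -24*x*y + 36*x
At (2, -1): 120.

120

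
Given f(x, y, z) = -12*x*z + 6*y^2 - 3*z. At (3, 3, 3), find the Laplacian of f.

12

∂²f/∂x² = 0
∂²f/∂y² = 12
∂²f/∂z² = 0
∇²f = 12
At (3, 3, 3): 12.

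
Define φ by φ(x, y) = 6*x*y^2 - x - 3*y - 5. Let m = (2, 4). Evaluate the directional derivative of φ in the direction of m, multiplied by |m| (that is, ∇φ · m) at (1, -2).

-62

∂φ/∂x = 6*y^2 - 1
∂φ/∂y = 12*x*y - 3
∇φ at (1, -2) = (23, -27)
∇φ · m = (23)(2) + (-27)(4) = -62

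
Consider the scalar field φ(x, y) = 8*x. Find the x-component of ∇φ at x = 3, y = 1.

(∇φ)_1 = ∂φ/∂x = 8
At (3, 1): 8.

8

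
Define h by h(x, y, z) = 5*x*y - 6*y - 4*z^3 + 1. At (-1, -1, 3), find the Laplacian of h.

-72

∂²h/∂x² = 0
∂²h/∂y² = 0
∂²h/∂z² = -24*z
∇²h = -24*z
At (-1, -1, 3): -72.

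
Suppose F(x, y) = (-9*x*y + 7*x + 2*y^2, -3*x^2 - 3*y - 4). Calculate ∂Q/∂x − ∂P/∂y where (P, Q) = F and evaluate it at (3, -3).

∂F₂/∂x = -6*x
∂F₁/∂y = -9*x + 4*y
Scalar curl = 3*x - 4*y
At (3, -3): 21.

21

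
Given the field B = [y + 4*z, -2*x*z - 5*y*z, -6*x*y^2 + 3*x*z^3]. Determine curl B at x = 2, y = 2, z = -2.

(-34, 52, 3)

(∇×B)₁ = ∂B₃/∂y − ∂B₂/∂z = -12*x*y + 2*x + 5*y
(∇×B)₂ = ∂B₁/∂z − ∂B₃/∂x = 6*y^2 - 3*z^3 + 4
(∇×B)₃ = ∂B₂/∂x − ∂B₁/∂y = -2*z - 1
∇×B = (-12*x*y + 2*x + 5*y, 6*y^2 - 3*z^3 + 4, -2*z - 1)
At (2, 2, -2): (-34, 52, 3).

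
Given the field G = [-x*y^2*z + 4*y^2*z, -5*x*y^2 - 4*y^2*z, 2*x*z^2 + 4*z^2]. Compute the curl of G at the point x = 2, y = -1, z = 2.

(4, -6, 3)

(∇×G)₁ = ∂G₃/∂y − ∂G₂/∂z = 4*y^2
(∇×G)₂ = ∂G₁/∂z − ∂G₃/∂x = -x*y^2 + 4*y^2 - 2*z^2
(∇×G)₃ = ∂G₂/∂x − ∂G₁/∂y = 2*x*y*z - 5*y^2 - 8*y*z
∇×G = (4*y^2, -x*y^2 + 4*y^2 - 2*z^2, 2*x*y*z - 5*y^2 - 8*y*z)
At (2, -1, 2): (4, -6, 3).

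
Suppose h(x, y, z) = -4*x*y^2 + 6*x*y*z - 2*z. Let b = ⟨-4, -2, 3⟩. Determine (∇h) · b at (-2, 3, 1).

-114

∂h/∂x = -4*y^2 + 6*y*z
∂h/∂y = -8*x*y + 6*x*z
∂h/∂z = 6*x*y - 2
∇h at (-2, 3, 1) = (-18, 36, -38)
∇h · b = (-18)(-4) + (36)(-2) + (-38)(3) = -114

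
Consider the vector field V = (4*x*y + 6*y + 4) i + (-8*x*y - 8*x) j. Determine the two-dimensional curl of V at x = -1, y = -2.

6

∂V₂/∂x = -8*y - 8
∂V₁/∂y = 4*x + 6
Scalar curl = -4*x - 8*y - 14
At (-1, -2): 6.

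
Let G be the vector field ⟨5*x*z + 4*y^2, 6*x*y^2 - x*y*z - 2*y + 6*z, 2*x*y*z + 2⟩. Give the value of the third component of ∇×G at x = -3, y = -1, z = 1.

(∇×G)_3 = ∂G₂/∂x − ∂G₁/∂y
= 6*y^2 - y*z − (8*y)
= 6*y^2 - y*z - 8*y
At (-3, -1, 1): 15.

15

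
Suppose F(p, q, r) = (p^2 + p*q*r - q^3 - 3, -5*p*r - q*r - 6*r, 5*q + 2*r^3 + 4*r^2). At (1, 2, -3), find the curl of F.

(18, 2, 30)

(∇×F)₁ = ∂F₃/∂q − ∂F₂/∂r = 5*p + q + 11
(∇×F)₂ = ∂F₁/∂r − ∂F₃/∂p = p*q
(∇×F)₃ = ∂F₂/∂p − ∂F₁/∂q = -p*r + 3*q^2 - 5*r
∇×F = (5*p + q + 11, p*q, -p*r + 3*q^2 - 5*r)
At (1, 2, -3): (18, 2, 30).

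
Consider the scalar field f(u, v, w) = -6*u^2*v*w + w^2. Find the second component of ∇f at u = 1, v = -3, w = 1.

(∇f)_2 = ∂f/∂v = -6*u^2*w
At (1, -3, 1): -6.

-6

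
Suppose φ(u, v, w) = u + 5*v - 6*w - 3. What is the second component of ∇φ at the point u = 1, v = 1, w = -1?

(∇φ)_2 = ∂φ/∂v = 5
At (1, 1, -1): 5.

5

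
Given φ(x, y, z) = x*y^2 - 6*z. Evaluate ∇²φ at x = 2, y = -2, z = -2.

4

∂²φ/∂x² = 0
∂²φ/∂y² = 2*x
∂²φ/∂z² = 0
∇²φ = 2*x
At (2, -2, -2): 4.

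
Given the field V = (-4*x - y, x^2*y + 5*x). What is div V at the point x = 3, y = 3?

5

∂V₁/∂x = -4
∂V₂/∂y = x^2
∇·V = x^2 - 4
At (3, 3): 5.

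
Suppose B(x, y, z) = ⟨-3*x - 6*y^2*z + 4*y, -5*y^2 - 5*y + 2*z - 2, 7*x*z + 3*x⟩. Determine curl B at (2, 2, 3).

(-2, -48, 68)

(∇×B)₁ = ∂B₃/∂y − ∂B₂/∂z = -2
(∇×B)₂ = ∂B₁/∂z − ∂B₃/∂x = -6*y^2 - 7*z - 3
(∇×B)₃ = ∂B₂/∂x − ∂B₁/∂y = 12*y*z - 4
∇×B = (-2, -6*y^2 - 7*z - 3, 12*y*z - 4)
At (2, 2, 3): (-2, -48, 68).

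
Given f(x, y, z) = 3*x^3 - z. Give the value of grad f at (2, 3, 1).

∂f/∂x = 9*x^2
∂f/∂y = 0
∂f/∂z = -1
∇f = (9*x^2, 0, -1)
At (2, 3, 1): (36, 0, -1).

(36, 0, -1)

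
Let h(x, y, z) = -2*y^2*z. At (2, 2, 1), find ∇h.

(0, -8, -8)

∂h/∂x = 0
∂h/∂y = -4*y*z
∂h/∂z = -2*y^2
∇h = (0, -4*y*z, -2*y^2)
At (2, 2, 1): (0, -8, -8).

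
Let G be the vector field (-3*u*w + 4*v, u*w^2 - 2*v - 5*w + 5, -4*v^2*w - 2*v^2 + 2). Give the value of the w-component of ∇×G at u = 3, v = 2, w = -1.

-3

(∇×G)_3 = ∂G₂/∂u − ∂G₁/∂v
= w^2 − (4)
= w^2 - 4
At (3, 2, -1): -3.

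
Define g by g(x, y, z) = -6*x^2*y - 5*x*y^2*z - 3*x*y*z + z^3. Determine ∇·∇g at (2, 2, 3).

-66

∂²g/∂x² = -12*y
∂²g/∂y² = -10*x*z
∂²g/∂z² = 6*z
∇²g = -10*x*z - 12*y + 6*z
At (2, 2, 3): -66.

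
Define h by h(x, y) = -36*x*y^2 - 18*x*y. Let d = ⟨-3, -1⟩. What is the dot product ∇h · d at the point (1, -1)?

0

∂h/∂x = -36*y^2 - 18*y
∂h/∂y = -72*x*y - 18*x
∇h at (1, -1) = (-18, 54)
∇h · d = (-18)(-3) + (54)(-1) = 0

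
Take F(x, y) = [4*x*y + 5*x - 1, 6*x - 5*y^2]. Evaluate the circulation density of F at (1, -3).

2

∂F₂/∂x = 6
∂F₁/∂y = 4*x
Scalar curl = -4*x + 6
At (1, -3): 2.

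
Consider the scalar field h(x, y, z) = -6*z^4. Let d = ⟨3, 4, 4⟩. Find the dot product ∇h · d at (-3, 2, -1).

96

∂h/∂x = 0
∂h/∂y = 0
∂h/∂z = -24*z^3
∇h at (-3, 2, -1) = (0, 0, 24)
∇h · d = (0)(3) + (0)(4) + (24)(4) = 96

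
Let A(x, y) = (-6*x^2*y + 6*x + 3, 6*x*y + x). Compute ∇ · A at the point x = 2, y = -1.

42

∂A₁/∂x = -12*x*y + 6
∂A₂/∂y = 6*x
∇·A = -12*x*y + 6*x + 6
At (2, -1): 42.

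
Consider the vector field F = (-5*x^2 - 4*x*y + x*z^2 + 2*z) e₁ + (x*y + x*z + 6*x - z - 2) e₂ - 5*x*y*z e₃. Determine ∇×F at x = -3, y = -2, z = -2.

(-26, 34, -10)

(∇×F)₁ = ∂F₃/∂y − ∂F₂/∂z = -5*x*z - x + 1
(∇×F)₂ = ∂F₁/∂z − ∂F₃/∂x = 2*x*z + 5*y*z + 2
(∇×F)₃ = ∂F₂/∂x − ∂F₁/∂y = 4*x + y + z + 6
∇×F = (-5*x*z - x + 1, 2*x*z + 5*y*z + 2, 4*x + y + z + 6)
At (-3, -2, -2): (-26, 34, -10).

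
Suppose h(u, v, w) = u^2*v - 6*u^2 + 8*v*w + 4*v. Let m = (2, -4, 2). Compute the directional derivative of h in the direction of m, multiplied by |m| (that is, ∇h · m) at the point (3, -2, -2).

-116

∂h/∂u = 2*u*v - 12*u
∂h/∂v = u^2 + 8*w + 4
∂h/∂w = 8*v
∇h at (3, -2, -2) = (-48, -3, -16)
∇h · m = (-48)(2) + (-3)(-4) + (-16)(2) = -116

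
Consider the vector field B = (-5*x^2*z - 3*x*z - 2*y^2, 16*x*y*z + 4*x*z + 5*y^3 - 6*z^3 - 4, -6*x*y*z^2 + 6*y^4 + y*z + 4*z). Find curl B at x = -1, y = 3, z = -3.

(913, 160, -144)

(∇×B)₁ = ∂B₃/∂y − ∂B₂/∂z = -16*x*y - 6*x*z^2 - 4*x + 24*y^3 + 18*z^2 + z
(∇×B)₂ = ∂B₁/∂z − ∂B₃/∂x = -5*x^2 - 3*x + 6*y*z^2
(∇×B)₃ = ∂B₂/∂x − ∂B₁/∂y = 16*y*z + 4*y + 4*z
∇×B = (-16*x*y - 6*x*z^2 - 4*x + 24*y^3 + 18*z^2 + z, -5*x^2 - 3*x + 6*y*z^2, 16*y*z + 4*y + 4*z)
At (-1, 3, -3): (913, 160, -144).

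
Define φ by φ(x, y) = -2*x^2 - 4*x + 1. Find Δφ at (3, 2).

-4

∂²φ/∂x² = -4
∂²φ/∂y² = 0
∇²φ = -4
At (3, 2): -4.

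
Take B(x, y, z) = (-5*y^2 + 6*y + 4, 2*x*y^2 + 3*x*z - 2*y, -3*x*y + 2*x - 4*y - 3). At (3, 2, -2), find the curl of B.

(∇×B)₁ = ∂B₃/∂y − ∂B₂/∂z = -6*x - 4
(∇×B)₂ = ∂B₁/∂z − ∂B₃/∂x = 3*y - 2
(∇×B)₃ = ∂B₂/∂x − ∂B₁/∂y = 2*y^2 + 10*y + 3*z - 6
∇×B = (-6*x - 4, 3*y - 2, 2*y^2 + 10*y + 3*z - 6)
At (3, 2, -2): (-22, 4, 16).

(-22, 4, 16)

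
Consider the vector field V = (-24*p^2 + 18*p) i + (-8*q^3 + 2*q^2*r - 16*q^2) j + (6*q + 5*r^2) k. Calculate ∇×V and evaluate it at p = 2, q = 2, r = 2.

(-2, 0, 0)

(∇×V)₁ = ∂V₃/∂q − ∂V₂/∂r = -2*q^2 + 6
(∇×V)₂ = ∂V₁/∂r − ∂V₃/∂p = 0
(∇×V)₃ = ∂V₂/∂p − ∂V₁/∂q = 0
∇×V = (-2*q^2 + 6, 0, 0)
At (2, 2, 2): (-2, 0, 0).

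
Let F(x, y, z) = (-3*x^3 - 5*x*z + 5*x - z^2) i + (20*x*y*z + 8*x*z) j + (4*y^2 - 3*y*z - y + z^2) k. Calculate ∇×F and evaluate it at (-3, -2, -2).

(∇×F)₁ = ∂F₃/∂y − ∂F₂/∂z = -20*x*y - 8*x + 8*y - 3*z - 1
(∇×F)₂ = ∂F₁/∂z − ∂F₃/∂x = -5*x - 2*z
(∇×F)₃ = ∂F₂/∂x − ∂F₁/∂y = 20*y*z + 8*z
∇×F = (-20*x*y - 8*x + 8*y - 3*z - 1, -5*x - 2*z, 20*y*z + 8*z)
At (-3, -2, -2): (-107, 19, 64).

(-107, 19, 64)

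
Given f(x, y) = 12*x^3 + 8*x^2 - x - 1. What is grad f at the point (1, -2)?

∂f/∂x = 36*x^2 + 16*x - 1
∂f/∂y = 0
∇f = (36*x^2 + 16*x - 1, 0)
At (1, -2): (51, 0).

(51, 0)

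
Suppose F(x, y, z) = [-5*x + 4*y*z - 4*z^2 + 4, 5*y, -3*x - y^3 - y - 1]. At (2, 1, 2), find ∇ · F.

0

∂F₁/∂x = -5
∂F₂/∂y = 5
∂F₃/∂z = 0
∇·F = 0
At (2, 1, 2): 0.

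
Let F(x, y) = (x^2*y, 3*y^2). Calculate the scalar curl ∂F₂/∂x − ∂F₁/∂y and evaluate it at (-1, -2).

-1

∂F₂/∂x = 0
∂F₁/∂y = x^2
Scalar curl = -x^2
At (-1, -2): -1.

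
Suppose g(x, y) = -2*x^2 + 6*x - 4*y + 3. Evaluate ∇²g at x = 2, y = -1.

∂²g/∂x² = -4
∂²g/∂y² = 0
∇²g = -4
At (2, -1): -4.

-4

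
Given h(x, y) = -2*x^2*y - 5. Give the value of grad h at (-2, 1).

(8, -8)

∂h/∂x = -4*x*y
∂h/∂y = -2*x^2
∇h = (-4*x*y, -2*x^2)
At (-2, 1): (8, -8).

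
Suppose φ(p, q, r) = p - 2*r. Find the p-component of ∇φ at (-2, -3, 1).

1

(∇φ)_1 = ∂φ/∂p = 1
At (-2, -3, 1): 1.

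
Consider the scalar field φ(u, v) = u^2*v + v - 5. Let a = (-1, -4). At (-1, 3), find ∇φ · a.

-2

∂φ/∂u = 2*u*v
∂φ/∂v = u^2 + 1
∇φ at (-1, 3) = (-6, 2)
∇φ · a = (-6)(-1) + (2)(-4) = -2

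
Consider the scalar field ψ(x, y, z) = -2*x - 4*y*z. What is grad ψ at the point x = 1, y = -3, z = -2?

∂ψ/∂x = -2
∂ψ/∂y = -4*z
∂ψ/∂z = -4*y
∇ψ = (-2, -4*z, -4*y)
At (1, -3, -2): (-2, 8, 12).

(-2, 8, 12)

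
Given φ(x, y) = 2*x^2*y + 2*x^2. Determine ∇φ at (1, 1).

∂φ/∂x = 4*x*y + 4*x
∂φ/∂y = 2*x^2
∇φ = (4*x*y + 4*x, 2*x^2)
At (1, 1): (8, 2).

(8, 2)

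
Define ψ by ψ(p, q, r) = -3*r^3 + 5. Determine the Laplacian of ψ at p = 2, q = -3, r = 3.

∂²ψ/∂p² = 0
∂²ψ/∂q² = 0
∂²ψ/∂r² = -18*r
∇²ψ = -18*r
At (2, -3, 3): -54.

-54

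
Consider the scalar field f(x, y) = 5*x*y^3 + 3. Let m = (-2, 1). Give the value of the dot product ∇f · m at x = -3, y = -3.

-135

∂f/∂x = 5*y^3
∂f/∂y = 15*x*y^2
∇f at (-3, -3) = (-135, -405)
∇f · m = (-135)(-2) + (-405)(1) = -135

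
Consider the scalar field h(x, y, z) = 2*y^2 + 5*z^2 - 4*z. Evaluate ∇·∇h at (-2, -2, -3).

∂²h/∂x² = 0
∂²h/∂y² = 4
∂²h/∂z² = 10
∇²h = 14
At (-2, -2, -3): 14.

14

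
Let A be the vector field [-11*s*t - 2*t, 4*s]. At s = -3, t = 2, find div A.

-22

∂A₁/∂s = -11*t
∂A₂/∂t = 0
∇·A = -11*t
At (-3, 2): -22.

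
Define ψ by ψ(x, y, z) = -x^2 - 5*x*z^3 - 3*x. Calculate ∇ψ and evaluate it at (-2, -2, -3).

∂ψ/∂x = -2*x - 5*z^3 - 3
∂ψ/∂y = 0
∂ψ/∂z = -15*x*z^2
∇ψ = (-2*x - 5*z^3 - 3, 0, -15*x*z^2)
At (-2, -2, -3): (136, 0, 270).

(136, 0, 270)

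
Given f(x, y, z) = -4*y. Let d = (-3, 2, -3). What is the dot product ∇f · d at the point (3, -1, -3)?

-8

∂f/∂x = 0
∂f/∂y = -4
∂f/∂z = 0
∇f at (3, -1, -3) = (0, -4, 0)
∇f · d = (0)(-3) + (-4)(2) + (0)(-3) = -8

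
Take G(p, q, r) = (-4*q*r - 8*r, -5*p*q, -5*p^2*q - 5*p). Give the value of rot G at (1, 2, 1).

(-5, 9, -6)

(∇×G)₁ = ∂G₃/∂q − ∂G₂/∂r = -5*p^2
(∇×G)₂ = ∂G₁/∂r − ∂G₃/∂p = 10*p*q - 4*q - 3
(∇×G)₃ = ∂G₂/∂p − ∂G₁/∂q = -5*q + 4*r
∇×G = (-5*p^2, 10*p*q - 4*q - 3, -5*q + 4*r)
At (1, 2, 1): (-5, 9, -6).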